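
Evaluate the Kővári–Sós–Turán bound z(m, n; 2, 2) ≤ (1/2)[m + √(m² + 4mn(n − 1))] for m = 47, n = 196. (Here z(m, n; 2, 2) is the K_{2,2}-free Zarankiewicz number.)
z(47, 196; 2, 2) ≤ (1/2)[47 + √(47² + 4·47·196·195)] = (1/2)[47 + √7187569] = 1363.9821

Kővári–Sós–Turán: let r_1, ..., r_47 be the row sums and z = Σ r_i the total number of 1s. Each pair of columns can share at most one row with both entries 1 (else a 2×2 all-ones block appears), so Σ_i C(r_i, 2) ≤ C(196, 2) = 19110. By convexity Σ_i C(r_i, 2) ≥ 47·C(z/47, 2) = z(z − 47)/(2·47), giving z² − 47z − 47·196·195 ≤ 0 and hence z ≤ (1/2)[47 + √(2209 + 4·1796340)] = (1/2)[47 + √7187569] ≈ (1/2)(47 + 2680.9642) = 1363.9821.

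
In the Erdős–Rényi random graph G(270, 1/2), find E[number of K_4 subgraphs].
E[# K_4] = C(270, 4) · (1/2)^C(4, 2) = 216546345 / 2^6 = 3383536.640625

For each 4-subset S of vertices (there are C(270, 4) = 216546345 such S), let X_S = 1 if S induces a K_4 (all C(4, 2) = 6 edges present). Then P(X_S = 1) = (1/2)^6 = 1/64. By linearity of expectation, E[# K_4] = C(270, 4) · (1/2)^6 = 216546345 / 64 = 3383536.640625.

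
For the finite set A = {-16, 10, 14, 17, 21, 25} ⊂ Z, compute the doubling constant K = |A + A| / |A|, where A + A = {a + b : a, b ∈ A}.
K = |A + A| / |A| = 18/6 = 3

Enumerate A + A = {a + b : a, b ∈ A}. With |A| = 6, there are |A|^2 = 36 ordered sum pairs; collecting distinct values, A + A = {-32, -6, -2, 1, 5, 9, 20, 24, 27, 28, 31, 34, 35, 38, 39, 42, 46, 50}, so |A + A| = 18. Thus K = 18/6 = 3. For comparison, the minimum possible |A + A| over all 6-element sets is 2·6 − 1 = 11 (so min K = 11/6), attained only by arithmetic progressions.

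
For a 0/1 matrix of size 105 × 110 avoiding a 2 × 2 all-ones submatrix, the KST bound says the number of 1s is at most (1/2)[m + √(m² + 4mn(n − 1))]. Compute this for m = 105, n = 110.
z(105, 110; 2, 2) ≤ (1/2)[105 + √(105² + 4·105·110·109)] = (1/2)[105 + √5046825] = 1175.757

Kővári–Sós–Turán: let r_1, ..., r_105 be the row sums and z = Σ r_i the total number of 1s. Each pair of columns can share at most one row with both entries 1 (else a 2×2 all-ones block appears), so Σ_i C(r_i, 2) ≤ C(110, 2) = 5995. By convexity Σ_i C(r_i, 2) ≥ 105·C(z/105, 2) = z(z − 105)/(2·105), giving z² − 105z − 105·110·109 ≤ 0 and hence z ≤ (1/2)[105 + √(11025 + 4·1258950)] = (1/2)[105 + √5046825] ≈ (1/2)(105 + 2246.514) = 1175.757.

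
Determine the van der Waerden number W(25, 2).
W(25, 2) = 25 + 1 = 26

A 2-term AP is any pair of integers, so a monochromatic 2-AP exists iff some colour is used at least twice. With 25 colours, the colouring i ↦ i on {1, ..., 25} uses each colour once, avoiding any monochromatic pair, so W(25, 2) > 25. For {1, ..., 26}, pigeonhole forces two integers of the same colour, which form a monochromatic 2-AP. Hence W(25, 2) = 26.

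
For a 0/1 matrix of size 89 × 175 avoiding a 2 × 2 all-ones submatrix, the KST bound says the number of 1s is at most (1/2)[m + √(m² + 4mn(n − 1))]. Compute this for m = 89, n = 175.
z(89, 175; 2, 2) ≤ (1/2)[89 + √(89² + 4·89·175·174)] = (1/2)[89 + √10848121] = 1691.3243

Kővári–Sós–Turán: let r_1, ..., r_89 be the row sums and z = Σ r_i the total number of 1s. Each pair of columns can share at most one row with both entries 1 (else a 2×2 all-ones block appears), so Σ_i C(r_i, 2) ≤ C(175, 2) = 15225. By convexity Σ_i C(r_i, 2) ≥ 89·C(z/89, 2) = z(z − 89)/(2·89), giving z² − 89z − 89·175·174 ≤ 0 and hence z ≤ (1/2)[89 + √(7921 + 4·2710050)] = (1/2)[89 + √10848121] ≈ (1/2)(89 + 3293.6486) = 1691.3243.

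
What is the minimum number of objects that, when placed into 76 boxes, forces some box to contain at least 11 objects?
n = (11 − 1)·76 + 1 = 761

By the generalised pigeonhole principle, to guarantee some box contains ≥ r objects we need more than (r − 1) · k objects total. Threshold: n = (r − 1) · k + 1. With r = 11 and k = 76: n = 10 · 76 + 1 = 760 + 1 = 761. For n = 760 = 10 · 76, we can put exactly 10 objects in every box, avoiding 11 in any single one — so 761 is tight.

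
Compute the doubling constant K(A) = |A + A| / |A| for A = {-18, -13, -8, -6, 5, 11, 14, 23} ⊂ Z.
K = |A + A| / |A| = 32/8 = 4

Enumerate A + A = {a + b : a, b ∈ A}. With |A| = 8, there are |A|^2 = 64 ordered sum pairs; collecting distinct values, A + A = {-36, -31, -26, -24, -21, -19, -16, -14, -13, -12, -8, -7, -4, -3, -2, -1, 1, 3, 5, 6, 8, 10, 15, 16, 17, 19, 22, 25, 28, 34, 37, 46}, so |A + A| = 32. Thus K = 32/8 = 4. For comparison, the minimum possible |A + A| over all 8-element sets is 2·8 − 1 = 15 (so min K = 15/8), attained only by arithmetic progressions.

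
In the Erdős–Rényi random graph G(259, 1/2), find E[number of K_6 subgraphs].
E[# K_6] = C(259, 6) · (1/2)^C(6, 2) = 395488590784 / 2^15 = 6179509231/512 ≈ 12069353.966797

For each 6-subset S of vertices (there are C(259, 6) = 395488590784 such S), let X_S = 1 if S induces a K_6 (all C(6, 2) = 15 edges present). Then P(X_S = 1) = (1/2)^15 = 1/32768. By linearity of expectation, E[# K_6] = C(259, 6) · (1/2)^15 = 395488590784 / 32768 = 6179509231/512 ≈ 12069353.966797.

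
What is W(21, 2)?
W(21, 2) = 21 + 1 = 22

A 2-term AP is any pair of integers, so a monochromatic 2-AP exists iff some colour is used at least twice. With 21 colours, the colouring i ↦ i on {1, ..., 21} uses each colour once, avoiding any monochromatic pair, so W(21, 2) > 21. For {1, ..., 22}, pigeonhole forces two integers of the same colour, which form a monochromatic 2-AP. Hence W(21, 2) = 22.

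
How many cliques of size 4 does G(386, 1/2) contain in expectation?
E[# K_4] = C(386, 4) · (1/2)^C(4, 2) = 910682080 / 2^6 = 28458815/2 = 14229407.5

For each 4-subset S of vertices (there are C(386, 4) = 910682080 such S), let X_S = 1 if S induces a K_4 (all C(4, 2) = 6 edges present). Then P(X_S = 1) = (1/2)^6 = 1/64. By linearity of expectation, E[# K_4] = C(386, 4) · (1/2)^6 = 910682080 / 64 = 28458815/2 = 14229407.5.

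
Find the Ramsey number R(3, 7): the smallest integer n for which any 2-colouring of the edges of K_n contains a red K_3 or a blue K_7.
R(3, 7) = 23

Lower bound: an explicit 2-colouring of K_{22} (typically a Paley-type or other structured construction) avoids a red K_3 and a blue K_7, showing R(3, 7) > 22.
Upper bound: the simple Erdős–Szekeres recurrence only gives R(3, 7) ≤ 25; the tight bound R(3, 7) ≤ 23 requires a sharper case analysis (or computer search) of 2-colourings of K_{23}.
Hence R(3, 7) = 23.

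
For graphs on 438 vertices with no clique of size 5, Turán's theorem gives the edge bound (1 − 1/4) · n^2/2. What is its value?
Turán density bound = (3/4) · 438^2/2 = 143883/2 ≈ 71941.5

Turán's theorem: ex(n, K_{r+1}) is achieved by the complete r-partite Turán graph T(n, r) with parts as balanced as possible, and is at most (1 − 1/r) · n^2/2. For r = 4, n = 438: the density bound is (3/4) · 191844/2 = 143883/2 ≈ 71941.5. The integer-valued extremum is e(T(438, 4)) = 71941, which is strictly less than the density bound 143883/2 since 4 ∤ 438 (the parts of T(438, 4) cannot all be equal).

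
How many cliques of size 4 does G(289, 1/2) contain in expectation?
E[# K_4] = C(289, 4) · (1/2)^C(4, 2) = 284660376 / 2^6 = 35582547/8 = 4447818.375

For each 4-subset S of vertices (there are C(289, 4) = 284660376 such S), let X_S = 1 if S induces a K_4 (all C(4, 2) = 6 edges present). Then P(X_S = 1) = (1/2)^6 = 1/64. By linearity of expectation, E[# K_4] = C(289, 4) · (1/2)^6 = 284660376 / 64 = 35582547/8 = 4447818.375.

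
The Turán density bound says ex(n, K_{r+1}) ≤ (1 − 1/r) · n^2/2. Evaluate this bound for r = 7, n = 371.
Turán density bound = (6/7) · 371^2/2 = 58989

Turán's theorem: ex(n, K_{r+1}) is achieved by the complete r-partite Turán graph T(n, r) with parts as balanced as possible, and is at most (1 − 1/r) · n^2/2. For r = 7, n = 371: the density bound is (6/7) · 137641/2 = 58989. Since 7 ∣ 371, the Turán graph T(371, 7) has parts of equal size 53, and its edge count e(T(371, 7)) = 58989 attains the density bound exactly.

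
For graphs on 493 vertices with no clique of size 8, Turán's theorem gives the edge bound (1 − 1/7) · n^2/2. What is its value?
Turán density bound = (6/7) · 493^2/2 = 729147/7 ≈ 104163.8571

Turán's theorem: ex(n, K_{r+1}) is achieved by the complete r-partite Turán graph T(n, r) with parts as balanced as possible, and is at most (1 − 1/r) · n^2/2. For r = 7, n = 493: the density bound is (6/7) · 243049/2 = 729147/7 ≈ 104163.8571. The integer-valued extremum is e(T(493, 7)) = 104163, which is strictly less than the density bound 729147/7 since 7 ∤ 493 (the parts of T(493, 7) cannot all be equal).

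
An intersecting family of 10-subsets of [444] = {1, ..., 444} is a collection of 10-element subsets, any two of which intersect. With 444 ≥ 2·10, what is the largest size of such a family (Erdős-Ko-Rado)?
max |F| = C(443, 9) = 1668591560253863245

Erdős-Ko-Rado (1961): when n ≥ 2k, max |F| = C(n−1, k−1). The bound is attained by the star {A : i ∈ A} for any fixed i ∈ [n]. Here C(444−1, 10−1) = C(443, 9) = 1668591560253863245.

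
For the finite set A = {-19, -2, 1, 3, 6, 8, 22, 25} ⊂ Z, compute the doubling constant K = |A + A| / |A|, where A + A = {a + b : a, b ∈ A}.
K = |A + A| / |A| = 30/8 = 15/4

Enumerate A + A = {a + b : a, b ∈ A}. With |A| = 8, there are |A|^2 = 64 ordered sum pairs; collecting distinct values, A + A = {-38, -21, -18, -16, -13, -11, -4, -1, 1, 2, 3, 4, 6, 7, 9, 11, 12, 14, 16, 20, 23, 25, 26, 28, 30, 31, 33, 44, 47, 50}, so |A + A| = 30. Thus K = 30/8 = 15/4. For comparison, the minimum possible |A + A| over all 8-element sets is 2·8 − 1 = 15 (so min K = 15/8), attained only by arithmetic progressions.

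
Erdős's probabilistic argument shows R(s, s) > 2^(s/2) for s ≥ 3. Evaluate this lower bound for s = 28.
2^(28/2) = 16384; so R(28, 28) > 16384

Colour each edge of K_n uniformly at random with red/blue. The expected number of monochromatic K_28 is C(n, 28) · 2 · 2^(−C(28,2)). If C(n, 28) · 2^(1 − C(28,2)) < 1, then with positive probability no monochromatic K_28 exists, so R(28, 28) > n. The standard estimate C(n, 28) ≤ n^28/28! shows this inequality holds whenever n ≤ 2^(28/2) (since 28! · 2^(C(28,2) − 1) > 2^(28^2/2) ≥ n^28). Hence R(28, 28) > 2^(28/2) = 16384.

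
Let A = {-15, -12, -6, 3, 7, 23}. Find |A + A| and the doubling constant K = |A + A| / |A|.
K = |A + A| / |A| = 20/6 = 10/3

Enumerate A + A = {a + b : a, b ∈ A}. With |A| = 6, there are |A|^2 = 36 ordered sum pairs; collecting distinct values, A + A = {-30, -27, -24, -21, -18, -12, -9, -8, -5, -3, 1, 6, 8, 10, 11, 14, 17, 26, 30, 46}, so |A + A| = 20. Thus K = 20/6 = 10/3. For comparison, the minimum possible |A + A| over all 6-element sets is 2·6 − 1 = 11 (so min K = 11/6), attained only by arithmetic progressions.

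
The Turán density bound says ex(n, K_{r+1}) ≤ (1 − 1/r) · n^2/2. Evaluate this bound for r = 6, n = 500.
Turán density bound = (5/6) · 500^2/2 = 312500/3 ≈ 104166.6667

Turán's theorem: ex(n, K_{r+1}) is achieved by the complete r-partite Turán graph T(n, r) with parts as balanced as possible, and is at most (1 − 1/r) · n^2/2. For r = 6, n = 500: the density bound is (5/6) · 250000/2 = 312500/3 ≈ 104166.6667. The integer-valued extremum is e(T(500, 6)) = 104166, which is strictly less than the density bound 312500/3 since 6 ∤ 500 (the parts of T(500, 6) cannot all be equal).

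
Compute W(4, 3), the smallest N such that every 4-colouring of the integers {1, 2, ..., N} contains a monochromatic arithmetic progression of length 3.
W(4, 3) = 76

W(4, 3) = 76. The lower bound W(4, 3) > 75 comes from an explicit good 4-colouring of [1, 75]; the upper bound W(4, 3) ≤ 76 was verified by exhaustive search over 4-colourings of [1, 76].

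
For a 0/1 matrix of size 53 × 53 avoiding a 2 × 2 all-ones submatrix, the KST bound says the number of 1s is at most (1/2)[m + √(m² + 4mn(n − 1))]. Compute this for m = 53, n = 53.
z(53, 53; 2, 2) ≤ (1/2)[53 + √(53² + 4·53·53·52)] = (1/2)[53 + √587081] = 409.6061

Kővári–Sós–Turán: let r_1, ..., r_53 be the row sums and z = Σ r_i the total number of 1s. Each pair of columns can share at most one row with both entries 1 (else a 2×2 all-ones block appears), so Σ_i C(r_i, 2) ≤ C(53, 2) = 1378. By convexity Σ_i C(r_i, 2) ≥ 53·C(z/53, 2) = z(z − 53)/(2·53), giving z² − 53z − 53·53·52 ≤ 0 and hence z ≤ (1/2)[53 + √(2809 + 4·146068)] = (1/2)[53 + √587081] ≈ (1/2)(53 + 766.2121) = 409.6061.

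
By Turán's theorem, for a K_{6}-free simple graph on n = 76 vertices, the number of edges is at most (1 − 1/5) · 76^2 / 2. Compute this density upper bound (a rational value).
Turán density bound = (4/5) · 76^2/2 = 11552/5 ≈ 2310.4

Turán's theorem: ex(n, K_{r+1}) is achieved by the complete r-partite Turán graph T(n, r) with parts as balanced as possible, and is at most (1 − 1/r) · n^2/2. For r = 5, n = 76: the density bound is (4/5) · 5776/2 = 11552/5 ≈ 2310.4. The integer-valued extremum is e(T(76, 5)) = 2310, which is strictly less than the density bound 11552/5 since 5 ∤ 76 (the parts of T(76, 5) cannot all be equal).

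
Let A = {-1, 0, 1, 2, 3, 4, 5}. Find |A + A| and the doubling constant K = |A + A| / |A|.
K = |A + A| / |A| = 13/7

Enumerate A + A = {a + b : a, b ∈ A}. With |A| = 7, there are |A|^2 = 49 ordered sum pairs; collecting distinct values, A + A = {-2, -1, 0, 1, 2, 3, 4, 5, 6, 7, 8, 9, 10}, so |A + A| = 13. Thus K = 13/7. Here |A + A| = 2|A| − 1 = 13, the minimum possible — so K = 13/7 is minimal, which holds iff A is an arithmetic progression.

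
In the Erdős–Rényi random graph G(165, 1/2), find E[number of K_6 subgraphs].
E[# K_6] = C(165, 6) · (1/2)^C(6, 2) = 25564880880 / 2^15 = 1597805055/2048 ≈ 780178.249512

For each 6-subset S of vertices (there are C(165, 6) = 25564880880 such S), let X_S = 1 if S induces a K_6 (all C(6, 2) = 15 edges present). Then P(X_S = 1) = (1/2)^15 = 1/32768. By linearity of expectation, E[# K_6] = C(165, 6) · (1/2)^15 = 25564880880 / 32768 = 1597805055/2048 ≈ 780178.249512.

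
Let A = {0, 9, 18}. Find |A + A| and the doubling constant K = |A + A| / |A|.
K = |A + A| / |A| = 5/3

Enumerate A + A = {a + b : a, b ∈ A}. With |A| = 3, there are |A|^2 = 9 ordered sum pairs; collecting distinct values, A + A = {0, 9, 18, 27, 36}, so |A + A| = 5. Thus K = 5/3. Here |A + A| = 2|A| − 1 = 5, the minimum possible — so K = 5/3 is minimal, which holds iff A is an arithmetic progression.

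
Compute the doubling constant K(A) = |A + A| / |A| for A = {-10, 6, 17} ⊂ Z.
K = |A + A| / |A| = 6/3 = 2

Enumerate A + A = {a + b : a, b ∈ A}. With |A| = 3, there are |A|^2 = 9 ordered sum pairs; collecting distinct values, A + A = {-20, -4, 7, 12, 23, 34}, so |A + A| = 6. Thus K = 6/3 = 2. For comparison, the minimum possible |A + A| over all 3-element sets is 2·3 − 1 = 5 (so min K = 5/3), attained only by arithmetic progressions.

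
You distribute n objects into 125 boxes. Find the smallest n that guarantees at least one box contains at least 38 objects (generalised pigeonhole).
n = (38 − 1)·125 + 1 = 4626

By the generalised pigeonhole principle, to guarantee some box contains ≥ r objects we need more than (r − 1) · k objects total. Threshold: n = (r − 1) · k + 1. With r = 38 and k = 125: n = 37 · 125 + 1 = 4625 + 1 = 4626. For n = 4625 = 37 · 125, we can put exactly 37 objects in every box, avoiding 38 in any single one — so 4626 is tight.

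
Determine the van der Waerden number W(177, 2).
W(177, 2) = 177 + 1 = 178

A 2-term AP is any pair of integers, so a monochromatic 2-AP exists iff some colour is used at least twice. With 177 colours, the colouring i ↦ i on {1, ..., 177} uses each colour once, avoiding any monochromatic pair, so W(177, 2) > 177. For {1, ..., 178}, pigeonhole forces two integers of the same colour, which form a monochromatic 2-AP. Hence W(177, 2) = 178.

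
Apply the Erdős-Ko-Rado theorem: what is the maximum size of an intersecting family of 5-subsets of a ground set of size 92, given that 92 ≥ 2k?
max |F| = C(91, 4) = 2672670

The Erdős-Ko-Rado theorem states: for n ≥ 2k, an intersecting family of k-subsets of an n-element set has size at most C(n − 1, k − 1), with equality for 'star' families {A ⊆ [n] : |A| = k, i ∈ A} (fix an element i). For n = 92, k = 5: C(91, 4) = 2672670.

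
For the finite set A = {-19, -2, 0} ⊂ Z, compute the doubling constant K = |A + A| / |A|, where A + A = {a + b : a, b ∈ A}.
K = |A + A| / |A| = 6/3 = 2

Enumerate A + A = {a + b : a, b ∈ A}. With |A| = 3, there are |A|^2 = 9 ordered sum pairs; collecting distinct values, A + A = {-38, -21, -19, -4, -2, 0}, so |A + A| = 6. Thus K = 6/3 = 2. For comparison, the minimum possible |A + A| over all 3-element sets is 2·3 − 1 = 5 (so min K = 5/3), attained only by arithmetic progressions.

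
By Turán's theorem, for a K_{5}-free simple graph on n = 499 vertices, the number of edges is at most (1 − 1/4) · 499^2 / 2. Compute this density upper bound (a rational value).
Turán density bound = (3/4) · 499^2/2 = 747003/8 ≈ 93375.375

Turán's theorem: ex(n, K_{r+1}) is achieved by the complete r-partite Turán graph T(n, r) with parts as balanced as possible, and is at most (1 − 1/r) · n^2/2. For r = 4, n = 499: the density bound is (3/4) · 249001/2 = 747003/8 ≈ 93375.375. The integer-valued extremum is e(T(499, 4)) = 93375, which is strictly less than the density bound 747003/8 since 4 ∤ 499 (the parts of T(499, 4) cannot all be equal).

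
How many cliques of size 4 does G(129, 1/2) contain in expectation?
E[# K_4] = C(129, 4) · (1/2)^C(4, 2) = 11009376 / 2^6 = 344043/2 = 172021.5

For each 4-subset S of vertices (there are C(129, 4) = 11009376 such S), let X_S = 1 if S induces a K_4 (all C(4, 2) = 6 edges present). Then P(X_S = 1) = (1/2)^6 = 1/64. By linearity of expectation, E[# K_4] = C(129, 4) · (1/2)^6 = 11009376 / 64 = 344043/2 = 172021.5.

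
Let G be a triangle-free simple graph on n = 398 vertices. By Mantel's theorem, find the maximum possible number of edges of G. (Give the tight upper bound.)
ex(398, K_3) = ⌊398^2/4⌋ = 39601

Mantel (1907): a triangle-free graph on n vertices has at most ⌊n^2/4⌋ edges, with equality for the complete bipartite graph K_{⌊n/2⌋, ⌈n/2⌉}. For n = 398: ⌊398^2/4⌋ = ⌊158404/4⌋ = 39601. The extremal graph is K_{199, 199}, which has 199·199 = 39601 edges.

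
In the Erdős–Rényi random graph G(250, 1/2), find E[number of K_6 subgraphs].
E[# K_6] = C(250, 6) · (1/2)^C(6, 2) = 319195444750 / 2^15 = 159597722375/16384 ≈ 9741071.922302

For each 6-subset S of vertices (there are C(250, 6) = 319195444750 such S), let X_S = 1 if S induces a K_6 (all C(6, 2) = 15 edges present). Then P(X_S = 1) = (1/2)^15 = 1/32768. By linearity of expectation, E[# K_6] = C(250, 6) · (1/2)^15 = 319195444750 / 32768 = 159597722375/16384 ≈ 9741071.922302.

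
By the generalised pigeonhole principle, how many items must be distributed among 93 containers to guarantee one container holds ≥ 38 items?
n = (38 − 1)·93 + 1 = 3442

By the generalised pigeonhole principle, to guarantee some box contains ≥ r objects we need more than (r − 1) · k objects total. Threshold: n = (r − 1) · k + 1. With r = 38 and k = 93: n = 37 · 93 + 1 = 3441 + 1 = 3442. For n = 3441 = 37 · 93, we can put exactly 37 objects in every box, avoiding 38 in any single one — so 3442 is tight.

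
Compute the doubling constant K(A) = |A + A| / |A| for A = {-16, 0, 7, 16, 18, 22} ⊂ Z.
K = |A + A| / |A| = 20/6 = 10/3

Enumerate A + A = {a + b : a, b ∈ A}. With |A| = 6, there are |A|^2 = 36 ordered sum pairs; collecting distinct values, A + A = {-32, -16, -9, 0, 2, 6, 7, 14, 16, 18, 22, 23, 25, 29, 32, 34, 36, 38, 40, 44}, so |A + A| = 20. Thus K = 20/6 = 10/3. For comparison, the minimum possible |A + A| over all 6-element sets is 2·6 − 1 = 11 (so min K = 11/6), attained only by arithmetic progressions.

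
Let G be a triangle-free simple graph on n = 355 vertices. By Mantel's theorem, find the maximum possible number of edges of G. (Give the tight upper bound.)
ex(355, K_3) = ⌊355^2/4⌋ = 31506

Mantel (1907): a triangle-free graph on n vertices has at most ⌊n^2/4⌋ edges, with equality for the complete bipartite graph K_{⌊n/2⌋, ⌈n/2⌉}. For n = 355: ⌊355^2/4⌋ = ⌊126025/4⌋ = 31506. The extremal graph is K_{177, 178}, which has 177·178 = 31506 edges.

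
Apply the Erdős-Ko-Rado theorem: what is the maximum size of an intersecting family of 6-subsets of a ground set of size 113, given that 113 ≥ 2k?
max |F| = C(112, 5) = 134153712

Erdős-Ko-Rado (1961): when n ≥ 2k, max |F| = C(n−1, k−1). The bound is attained by the star {A : i ∈ A} for any fixed i ∈ [n]. Here C(113−1, 6−1) = C(112, 5) = 134153712.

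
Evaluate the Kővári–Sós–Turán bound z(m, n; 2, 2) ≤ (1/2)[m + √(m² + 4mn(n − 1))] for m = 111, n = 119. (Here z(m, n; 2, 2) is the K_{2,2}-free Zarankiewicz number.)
z(111, 119; 2, 2) ≤ (1/2)[111 + √(111² + 4·111·119·118)] = (1/2)[111 + √6246969] = 1305.1969

Kővári–Sós–Turán: let r_1, ..., r_111 be the row sums and z = Σ r_i the total number of 1s. Each pair of columns can share at most one row with both entries 1 (else a 2×2 all-ones block appears), so Σ_i C(r_i, 2) ≤ C(119, 2) = 7021. By convexity Σ_i C(r_i, 2) ≥ 111·C(z/111, 2) = z(z − 111)/(2·111), giving z² − 111z − 111·119·118 ≤ 0 and hence z ≤ (1/2)[111 + √(12321 + 4·1558662)] = (1/2)[111 + √6246969] ≈ (1/2)(111 + 2499.3937) = 1305.1969.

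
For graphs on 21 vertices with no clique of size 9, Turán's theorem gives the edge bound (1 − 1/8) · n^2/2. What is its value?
Turán density bound = (7/8) · 21^2/2 = 3087/16 ≈ 192.9375

Turán's theorem: ex(n, K_{r+1}) is achieved by the complete r-partite Turán graph T(n, r) with parts as balanced as possible, and is at most (1 − 1/r) · n^2/2. For r = 8, n = 21: the density bound is (7/8) · 441/2 = 3087/16 ≈ 192.9375. The integer-valued extremum is e(T(21, 8)) = 192, which is strictly less than the density bound 3087/16 since 8 ∤ 21 (the parts of T(21, 8) cannot all be equal).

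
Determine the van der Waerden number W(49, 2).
W(49, 2) = 49 + 1 = 50

A 2-term AP is any pair of integers, so a monochromatic 2-AP exists iff some colour is used at least twice. With 49 colours, the colouring i ↦ i on {1, ..., 49} uses each colour once, avoiding any monochromatic pair, so W(49, 2) > 49. For {1, ..., 50}, pigeonhole forces two integers of the same colour, which form a monochromatic 2-AP. Hence W(49, 2) = 50.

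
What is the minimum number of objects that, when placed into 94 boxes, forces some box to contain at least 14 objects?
n = (14 − 1)·94 + 1 = 1223

By the generalised pigeonhole principle, to guarantee some box contains ≥ r objects we need more than (r − 1) · k objects total. Threshold: n = (r − 1) · k + 1. With r = 14 and k = 94: n = 13 · 94 + 1 = 1222 + 1 = 1223. For n = 1222 = 13 · 94, we can put exactly 13 objects in every box, avoiding 14 in any single one — so 1223 is tight.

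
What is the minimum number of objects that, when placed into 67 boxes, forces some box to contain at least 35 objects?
n = (35 − 1)·67 + 1 = 2279

By the generalised pigeonhole principle, to guarantee some box contains ≥ r objects we need more than (r − 1) · k objects total. Threshold: n = (r − 1) · k + 1. With r = 35 and k = 67: n = 34 · 67 + 1 = 2278 + 1 = 2279. For n = 2278 = 34 · 67, we can put exactly 34 objects in every box, avoiding 35 in any single one — so 2279 is tight.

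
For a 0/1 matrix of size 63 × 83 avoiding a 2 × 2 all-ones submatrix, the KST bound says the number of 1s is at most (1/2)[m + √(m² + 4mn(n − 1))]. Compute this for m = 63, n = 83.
z(63, 83; 2, 2) ≤ (1/2)[63 + √(63² + 4·63·83·82)] = (1/2)[63 + √1719081] = 687.0686

Kővári–Sós–Turán: let r_1, ..., r_63 be the row sums and z = Σ r_i the total number of 1s. Each pair of columns can share at most one row with both entries 1 (else a 2×2 all-ones block appears), so Σ_i C(r_i, 2) ≤ C(83, 2) = 3403. By convexity Σ_i C(r_i, 2) ≥ 63·C(z/63, 2) = z(z − 63)/(2·63), giving z² − 63z − 63·83·82 ≤ 0 and hence z ≤ (1/2)[63 + √(3969 + 4·428778)] = (1/2)[63 + √1719081] ≈ (1/2)(63 + 1311.1373) = 687.0686.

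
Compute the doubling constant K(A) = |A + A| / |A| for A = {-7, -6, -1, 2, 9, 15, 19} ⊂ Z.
K = |A + A| / |A| = 26/7

Enumerate A + A = {a + b : a, b ∈ A}. With |A| = 7, there are |A|^2 = 49 ordered sum pairs; collecting distinct values, A + A = {-14, -13, -12, -8, -7, -5, -4, -2, 1, 2, 3, 4, 8, 9, 11, 12, 13, 14, 17, 18, 21, 24, 28, 30, 34, 38}, so |A + A| = 26. Thus K = 26/7. For comparison, the minimum possible |A + A| over all 7-element sets is 2·7 − 1 = 13 (so min K = 13/7), attained only by arithmetic progressions.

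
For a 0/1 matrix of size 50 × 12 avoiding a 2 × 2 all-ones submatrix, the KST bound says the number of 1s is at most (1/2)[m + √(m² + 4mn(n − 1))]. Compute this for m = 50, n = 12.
z(50, 12; 2, 2) ≤ (1/2)[50 + √(50² + 4·50·12·11)] = (1/2)[50 + √28900] = 110

Kővári–Sós–Turán: let r_1, ..., r_50 be the row sums and z = Σ r_i the total number of 1s. Each pair of columns can share at most one row with both entries 1 (else a 2×2 all-ones block appears), so Σ_i C(r_i, 2) ≤ C(12, 2) = 66. By convexity Σ_i C(r_i, 2) ≥ 50·C(z/50, 2) = z(z − 50)/(2·50), giving z² − 50z − 50·12·11 ≤ 0 and hence z ≤ (1/2)[50 + √(2500 + 4·6600)] = (1/2)[50 + √28900] ≈ (1/2)(50 + 170) = 110.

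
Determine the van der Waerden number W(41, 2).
W(41, 2) = 41 + 1 = 42

A 2-term AP is any pair of integers, so a monochromatic 2-AP exists iff some colour is used at least twice. With 41 colours, the colouring i ↦ i on {1, ..., 41} uses each colour once, avoiding any monochromatic pair, so W(41, 2) > 41. For {1, ..., 42}, pigeonhole forces two integers of the same colour, which form a monochromatic 2-AP. Hence W(41, 2) = 42.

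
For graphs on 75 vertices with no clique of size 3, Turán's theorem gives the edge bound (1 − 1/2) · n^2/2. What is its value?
Turán density bound = (1/2) · 75^2/2 = 5625/4 ≈ 1406.25

Turán's theorem: ex(n, K_{r+1}) is achieved by the complete r-partite Turán graph T(n, r) with parts as balanced as possible, and is at most (1 − 1/r) · n^2/2. For r = 2, n = 75: the density bound is (1/2) · 5625/2 = 5625/4 ≈ 1406.25. The integer-valued extremum is e(T(75, 2)) = 1406, which is strictly less than the density bound 5625/4 since 2 ∤ 75 (the parts of T(75, 2) cannot all be equal).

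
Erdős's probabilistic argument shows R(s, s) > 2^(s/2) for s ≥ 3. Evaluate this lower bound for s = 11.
2^(11/2) = 45.2548; so R(11, 11) > 45.2548

Colour each edge of K_n uniformly at random with red/blue. The expected number of monochromatic K_11 is C(n, 11) · 2 · 2^(−C(11,2)). If C(n, 11) · 2^(1 − C(11,2)) < 1, then with positive probability no monochromatic K_11 exists, so R(11, 11) > n. The standard estimate C(n, 11) ≤ n^11/11! shows this inequality holds whenever n ≤ 2^(11/2) (since 11! · 2^(C(11,2) − 1) > 2^(11^2/2) ≥ n^11). Hence R(11, 11) > 2^(11/2) = 45.2548.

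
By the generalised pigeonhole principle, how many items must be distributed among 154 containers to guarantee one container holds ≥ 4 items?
n = (4 − 1)·154 + 1 = 463

By the generalised pigeonhole principle, to guarantee some box contains ≥ r objects we need more than (r − 1) · k objects total. Threshold: n = (r − 1) · k + 1. With r = 4 and k = 154: n = 3 · 154 + 1 = 462 + 1 = 463. For n = 462 = 3 · 154, we can put exactly 3 objects in every box, avoiding 4 in any single one — so 463 is tight.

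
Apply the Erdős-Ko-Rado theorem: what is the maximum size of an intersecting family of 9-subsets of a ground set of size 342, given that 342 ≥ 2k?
max |F| = C(341, 8) = 4174357337091370

Erdős-Ko-Rado (1961): when n ≥ 2k, max |F| = C(n−1, k−1). The bound is attained by the star {A : i ∈ A} for any fixed i ∈ [n]. Here C(342−1, 9−1) = C(341, 8) = 4174357337091370.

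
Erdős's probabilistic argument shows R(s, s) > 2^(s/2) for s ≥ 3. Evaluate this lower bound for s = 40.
2^(40/2) = 1048576; so R(40, 40) > 1048576

Colour each edge of K_n uniformly at random with red/blue. The expected number of monochromatic K_40 is C(n, 40) · 2 · 2^(−C(40,2)). If C(n, 40) · 2^(1 − C(40,2)) < 1, then with positive probability no monochromatic K_40 exists, so R(40, 40) > n. The standard estimate C(n, 40) ≤ n^40/40! shows this inequality holds whenever n ≤ 2^(40/2) (since 40! · 2^(C(40,2) − 1) > 2^(40^2/2) ≥ n^40). Hence R(40, 40) > 2^(40/2) = 1048576.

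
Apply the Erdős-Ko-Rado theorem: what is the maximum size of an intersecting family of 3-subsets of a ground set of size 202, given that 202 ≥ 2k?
max |F| = C(201, 2) = 20100

Erdős-Ko-Rado (1961): when n ≥ 2k, max |F| = C(n−1, k−1). The bound is attained by the star {A : i ∈ A} for any fixed i ∈ [n]. Here C(202−1, 3−1) = C(201, 2) = 20100.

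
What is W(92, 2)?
W(92, 2) = 92 + 1 = 93

A 2-term AP is any pair of integers, so a monochromatic 2-AP exists iff some colour is used at least twice. With 92 colours, the colouring i ↦ i on {1, ..., 92} uses each colour once, avoiding any monochromatic pair, so W(92, 2) > 92. For {1, ..., 93}, pigeonhole forces two integers of the same colour, which form a monochromatic 2-AP. Hence W(92, 2) = 93.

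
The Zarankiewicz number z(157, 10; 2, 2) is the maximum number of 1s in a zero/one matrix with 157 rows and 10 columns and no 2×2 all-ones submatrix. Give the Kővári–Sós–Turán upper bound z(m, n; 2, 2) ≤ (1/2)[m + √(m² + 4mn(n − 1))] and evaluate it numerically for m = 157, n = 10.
z(157, 10; 2, 2) ≤ (1/2)[157 + √(157² + 4·157·10·9)] = (1/2)[157 + √81169] = 220.9509

Kővári–Sós–Turán: let r_1, ..., r_157 be the row sums and z = Σ r_i the total number of 1s. Each pair of columns can share at most one row with both entries 1 (else a 2×2 all-ones block appears), so Σ_i C(r_i, 2) ≤ C(10, 2) = 45. By convexity Σ_i C(r_i, 2) ≥ 157·C(z/157, 2) = z(z − 157)/(2·157), giving z² − 157z − 157·10·9 ≤ 0 and hence z ≤ (1/2)[157 + √(24649 + 4·14130)] = (1/2)[157 + √81169] ≈ (1/2)(157 + 284.9017) = 220.9509.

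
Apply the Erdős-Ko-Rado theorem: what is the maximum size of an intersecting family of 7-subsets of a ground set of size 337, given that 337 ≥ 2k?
max |F| = C(336, 6) = 1910769787752

Erdős-Ko-Rado (1961): when n ≥ 2k, max |F| = C(n−1, k−1). The bound is attained by the star {A : i ∈ A} for any fixed i ∈ [n]. Here C(337−1, 7−1) = C(336, 6) = 1910769787752.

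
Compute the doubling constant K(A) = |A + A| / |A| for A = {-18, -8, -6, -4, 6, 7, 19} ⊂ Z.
K = |A + A| / |A| = 24/7

Enumerate A + A = {a + b : a, b ∈ A}. With |A| = 7, there are |A|^2 = 49 ordered sum pairs; collecting distinct values, A + A = {-36, -26, -24, -22, -16, -14, -12, -11, -10, -8, -2, -1, 0, 1, 2, 3, 11, 12, 13, 14, 15, 25, 26, 38}, so |A + A| = 24. Thus K = 24/7. For comparison, the minimum possible |A + A| over all 7-element sets is 2·7 − 1 = 13 (so min K = 13/7), attained only by arithmetic progressions.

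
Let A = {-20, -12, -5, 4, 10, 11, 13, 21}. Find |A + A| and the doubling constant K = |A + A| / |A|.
K = |A + A| / |A| = 32/8 = 4

Enumerate A + A = {a + b : a, b ∈ A}. With |A| = 8, there are |A|^2 = 64 ordered sum pairs; collecting distinct values, A + A = {-40, -32, -25, -24, -17, -16, -10, -9, -8, -7, -2, -1, 1, 5, 6, 8, 9, 14, 15, 16, 17, 20, 21, 22, 23, 24, 25, 26, 31, 32, 34, 42}, so |A + A| = 32. Thus K = 32/8 = 4. For comparison, the minimum possible |A + A| over all 8-element sets is 2·8 − 1 = 15 (so min K = 15/8), attained only by arithmetic progressions.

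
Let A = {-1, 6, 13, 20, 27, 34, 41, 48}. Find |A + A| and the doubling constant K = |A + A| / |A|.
K = |A + A| / |A| = 15/8

Enumerate A + A = {a + b : a, b ∈ A}. With |A| = 8, there are |A|^2 = 64 ordered sum pairs; collecting distinct values, A + A = {-2, 5, 12, 19, 26, 33, 40, 47, 54, 61, 68, 75, 82, 89, 96}, so |A + A| = 15. Thus K = 15/8. Here |A + A| = 2|A| − 1 = 15, the minimum possible — so K = 15/8 is minimal, which holds iff A is an arithmetic progression.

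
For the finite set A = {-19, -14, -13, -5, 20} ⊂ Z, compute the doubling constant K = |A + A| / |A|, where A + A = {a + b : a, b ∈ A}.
K = |A + A| / |A| = 15/5 = 3

Enumerate A + A = {a + b : a, b ∈ A}. With |A| = 5, there are |A|^2 = 25 ordered sum pairs; collecting distinct values, A + A = {-38, -33, -32, -28, -27, -26, -24, -19, -18, -10, 1, 6, 7, 15, 40}, so |A + A| = 15. Thus K = 15/5 = 3. For comparison, the minimum possible |A + A| over all 5-element sets is 2·5 − 1 = 9 (so min K = 9/5), attained only by arithmetic progressions.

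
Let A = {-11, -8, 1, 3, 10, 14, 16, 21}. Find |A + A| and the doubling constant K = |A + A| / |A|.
K = |A + A| / |A| = 31/8

Enumerate A + A = {a + b : a, b ∈ A}. With |A| = 8, there are |A|^2 = 64 ordered sum pairs; collecting distinct values, A + A = {-22, -19, -16, -10, -8, -7, -5, -1, 2, 3, 4, 5, 6, 8, 10, 11, 13, 15, 17, 19, 20, 22, 24, 26, 28, 30, 31, 32, 35, 37, 42}, so |A + A| = 31. Thus K = 31/8. For comparison, the minimum possible |A + A| over all 8-element sets is 2·8 − 1 = 15 (so min K = 15/8), attained only by arithmetic progressions.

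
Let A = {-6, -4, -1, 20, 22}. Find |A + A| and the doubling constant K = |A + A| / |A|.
K = |A + A| / |A| = 14/5

Enumerate A + A = {a + b : a, b ∈ A}. With |A| = 5, there are |A|^2 = 25 ordered sum pairs; collecting distinct values, A + A = {-12, -10, -8, -7, -5, -2, 14, 16, 18, 19, 21, 40, 42, 44}, so |A + A| = 14. Thus K = 14/5. For comparison, the minimum possible |A + A| over all 5-element sets is 2·5 − 1 = 9 (so min K = 9/5), attained only by arithmetic progressions.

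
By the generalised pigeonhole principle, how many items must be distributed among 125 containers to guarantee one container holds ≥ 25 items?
n = (25 − 1)·125 + 1 = 3001

By the generalised pigeonhole principle, to guarantee some box contains ≥ r objects we need more than (r − 1) · k objects total. Threshold: n = (r − 1) · k + 1. With r = 25 and k = 125: n = 24 · 125 + 1 = 3000 + 1 = 3001. For n = 3000 = 24 · 125, we can put exactly 24 objects in every box, avoiding 25 in any single one — so 3001 is tight.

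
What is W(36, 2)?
W(36, 2) = 36 + 1 = 37

A 2-term AP is any pair of integers, so a monochromatic 2-AP exists iff some colour is used at least twice. With 36 colours, the colouring i ↦ i on {1, ..., 36} uses each colour once, avoiding any monochromatic pair, so W(36, 2) > 36. For {1, ..., 37}, pigeonhole forces two integers of the same colour, which form a monochromatic 2-AP. Hence W(36, 2) = 37.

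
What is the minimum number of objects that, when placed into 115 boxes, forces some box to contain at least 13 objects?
n = (13 − 1)·115 + 1 = 1381

By the generalised pigeonhole principle, to guarantee some box contains ≥ r objects we need more than (r − 1) · k objects total. Threshold: n = (r − 1) · k + 1. With r = 13 and k = 115: n = 12 · 115 + 1 = 1380 + 1 = 1381. For n = 1380 = 12 · 115, we can put exactly 12 objects in every box, avoiding 13 in any single one — so 1381 is tight.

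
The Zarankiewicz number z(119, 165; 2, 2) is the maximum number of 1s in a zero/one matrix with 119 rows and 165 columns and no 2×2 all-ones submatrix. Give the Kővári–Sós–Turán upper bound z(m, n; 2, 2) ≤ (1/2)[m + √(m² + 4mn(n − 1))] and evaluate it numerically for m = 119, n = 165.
z(119, 165; 2, 2) ≤ (1/2)[119 + √(119² + 4·119·165·164)] = (1/2)[119 + √12894721] = 1854.961

Kővári–Sós–Turán: let r_1, ..., r_119 be the row sums and z = Σ r_i the total number of 1s. Each pair of columns can share at most one row with both entries 1 (else a 2×2 all-ones block appears), so Σ_i C(r_i, 2) ≤ C(165, 2) = 13530. By convexity Σ_i C(r_i, 2) ≥ 119·C(z/119, 2) = z(z − 119)/(2·119), giving z² − 119z − 119·165·164 ≤ 0 and hence z ≤ (1/2)[119 + √(14161 + 4·3220140)] = (1/2)[119 + √12894721] ≈ (1/2)(119 + 3590.922) = 1854.961.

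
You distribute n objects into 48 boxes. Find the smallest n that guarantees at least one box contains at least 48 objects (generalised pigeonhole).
n = (48 − 1)·48 + 1 = 2257

By the generalised pigeonhole principle, to guarantee some box contains ≥ r objects we need more than (r − 1) · k objects total. Threshold: n = (r − 1) · k + 1. With r = 48 and k = 48: n = 47 · 48 + 1 = 2256 + 1 = 2257. For n = 2256 = 47 · 48, we can put exactly 47 objects in every box, avoiding 48 in any single one — so 2257 is tight.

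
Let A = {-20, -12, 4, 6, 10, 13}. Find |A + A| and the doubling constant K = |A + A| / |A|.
K = |A + A| / |A| = 21/6 = 7/2

Enumerate A + A = {a + b : a, b ∈ A}. With |A| = 6, there are |A|^2 = 36 ordered sum pairs; collecting distinct values, A + A = {-40, -32, -24, -16, -14, -10, -8, -7, -6, -2, 1, 8, 10, 12, 14, 16, 17, 19, 20, 23, 26}, so |A + A| = 21. Thus K = 21/6 = 7/2. For comparison, the minimum possible |A + A| over all 6-element sets is 2·6 − 1 = 11 (so min K = 11/6), attained only by arithmetic progressions.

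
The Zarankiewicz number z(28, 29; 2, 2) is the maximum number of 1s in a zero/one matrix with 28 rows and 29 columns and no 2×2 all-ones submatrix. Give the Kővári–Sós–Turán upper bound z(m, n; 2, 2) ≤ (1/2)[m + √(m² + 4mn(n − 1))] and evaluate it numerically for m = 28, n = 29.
z(28, 29; 2, 2) ≤ (1/2)[28 + √(28² + 4·28·29·28)] = (1/2)[28 + √91728] = 165.4332

Kővári–Sós–Turán: let r_1, ..., r_28 be the row sums and z = Σ r_i the total number of 1s. Each pair of columns can share at most one row with both entries 1 (else a 2×2 all-ones block appears), so Σ_i C(r_i, 2) ≤ C(29, 2) = 406. By convexity Σ_i C(r_i, 2) ≥ 28·C(z/28, 2) = z(z − 28)/(2·28), giving z² − 28z − 28·29·28 ≤ 0 and hence z ≤ (1/2)[28 + √(784 + 4·22736)] = (1/2)[28 + √91728] ≈ (1/2)(28 + 302.8663) = 165.4332.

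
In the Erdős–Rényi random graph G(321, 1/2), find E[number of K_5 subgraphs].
E[# K_5] = C(321, 5) · (1/2)^C(5, 2) = 27526489584 / 2^10 = 1720405599/64 = 26881337.484375

For each 5-subset S of vertices (there are C(321, 5) = 27526489584 such S), let X_S = 1 if S induces a K_5 (all C(5, 2) = 10 edges present). Then P(X_S = 1) = (1/2)^10 = 1/1024. By linearity of expectation, E[# K_5] = C(321, 5) · (1/2)^10 = 27526489584 / 1024 = 1720405599/64 = 26881337.484375.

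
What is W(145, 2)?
W(145, 2) = 145 + 1 = 146

A 2-term AP is any pair of integers, so a monochromatic 2-AP exists iff some colour is used at least twice. With 145 colours, the colouring i ↦ i on {1, ..., 145} uses each colour once, avoiding any monochromatic pair, so W(145, 2) > 145. For {1, ..., 146}, pigeonhole forces two integers of the same colour, which form a monochromatic 2-AP. Hence W(145, 2) = 146.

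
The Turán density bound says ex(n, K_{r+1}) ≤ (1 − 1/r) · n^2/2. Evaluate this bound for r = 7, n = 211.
Turán density bound = (6/7) · 211^2/2 = 133563/7 ≈ 19080.4286

Turán's theorem: ex(n, K_{r+1}) is achieved by the complete r-partite Turán graph T(n, r) with parts as balanced as possible, and is at most (1 − 1/r) · n^2/2. For r = 7, n = 211: the density bound is (6/7) · 44521/2 = 133563/7 ≈ 19080.4286. The integer-valued extremum is e(T(211, 7)) = 19080, which is strictly less than the density bound 133563/7 since 7 ∤ 211 (the parts of T(211, 7) cannot all be equal).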